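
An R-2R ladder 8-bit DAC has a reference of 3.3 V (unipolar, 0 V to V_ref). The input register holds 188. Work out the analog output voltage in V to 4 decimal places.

2.4234 V

LSB = 3.3 V / 2^8 = 12.891 mV.
V_out = 0 + 188 × 0.0128906 V = 2.42344 V.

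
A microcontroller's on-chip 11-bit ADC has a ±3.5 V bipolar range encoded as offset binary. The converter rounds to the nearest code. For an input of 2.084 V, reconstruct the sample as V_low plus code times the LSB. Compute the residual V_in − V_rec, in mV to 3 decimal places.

LSB = 7/2^11 = 3.418 mV.
(2.084 − (−3.5))/0.00341797 = 1633.7189; round gives code 1634.
Code 1634 maps back to (−3.5) + 1634×0.00341797 V = 2.0849609 V.
Error = 2.084 − 2.0849609 = -0.000960937 V = -0.961 mV.

-0.961 mV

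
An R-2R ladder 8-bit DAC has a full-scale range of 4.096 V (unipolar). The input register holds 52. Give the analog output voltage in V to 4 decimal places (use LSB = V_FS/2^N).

LSB = 4.096 V / 2^8 = 16.000 mV.
V_out = 0 + 52 × 0.016 V = 0.832 V.

0.8320 V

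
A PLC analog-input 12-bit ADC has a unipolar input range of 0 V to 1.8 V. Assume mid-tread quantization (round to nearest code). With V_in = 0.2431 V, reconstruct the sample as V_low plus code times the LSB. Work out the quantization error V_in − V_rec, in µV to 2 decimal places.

82.42 µV

One LSB is 1.8 V / 4096 = 439.45 µV.
Scaled input = 553.1876 LSBs, so code = 553.
Code 553 maps back to 0 + 553×0.000439453 V = 0.24301758 V.
Error = 0.2431 − 0.24301758 = 8.24219e-05 V = 82.42 µV.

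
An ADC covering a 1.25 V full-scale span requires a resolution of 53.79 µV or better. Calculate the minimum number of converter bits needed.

15 bits

Number of steps required ≥ 1.25 V / 53.79 µV = 23238.52.
Need 2^N ≥ 23238.52; 2^14 = 16384, 2^15 = 32768.
Minimum N = 15.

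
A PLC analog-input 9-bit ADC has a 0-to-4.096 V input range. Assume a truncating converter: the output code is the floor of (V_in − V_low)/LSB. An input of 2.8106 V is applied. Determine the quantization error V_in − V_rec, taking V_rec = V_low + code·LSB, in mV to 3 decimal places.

2.600 mV

LSB = 4.096/2^9 = 8.000 mV.
(V_in − V_low)/LSB = (2.8106 − 0)/0.008 = 351.3250 → code 351 (floor).
Reconstructed: 2.808 V.
V_in − V_rec = 0.0026 V = 2.600 mV.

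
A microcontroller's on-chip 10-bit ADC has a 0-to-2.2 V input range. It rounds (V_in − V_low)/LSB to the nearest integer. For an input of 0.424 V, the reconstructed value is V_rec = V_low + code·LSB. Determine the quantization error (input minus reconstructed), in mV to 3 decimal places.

0.758 mV

Step size: 2.2 V ÷ 2^10 = 2.148 mV.
(V_in − V_low)/LSB = (0.424 − 0)/0.00214844 = 197.3527 → code 197 (round).
V_rec = 0 + 197·0.00214844 = 0.42324219 V.
Difference: 0.000757813 V → 0.758 mV.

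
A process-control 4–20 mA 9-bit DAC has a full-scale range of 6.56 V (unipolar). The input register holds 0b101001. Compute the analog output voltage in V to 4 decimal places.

LSB = 6.56 V / 2^9 = 12.812 mV.
Code 0b101001 = 41 decimal.
V_out = 0 + 41 × 0.0128125 V = 0.525312 V.

0.5253 V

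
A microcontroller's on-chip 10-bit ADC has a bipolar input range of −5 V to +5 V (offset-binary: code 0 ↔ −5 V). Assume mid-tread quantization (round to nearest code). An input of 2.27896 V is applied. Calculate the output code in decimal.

With 1024 levels over 10 V, one step is 9.766 mV.
Input sits at 745.366 steps above V_low.
So the output code is 745.

code 745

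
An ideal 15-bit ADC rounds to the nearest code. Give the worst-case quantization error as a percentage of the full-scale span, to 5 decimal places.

0.00153 %

Rounding → worst-case error = ½ LSB = V_FS/2^16, so 100/65536 = 0.00152588 % of full scale.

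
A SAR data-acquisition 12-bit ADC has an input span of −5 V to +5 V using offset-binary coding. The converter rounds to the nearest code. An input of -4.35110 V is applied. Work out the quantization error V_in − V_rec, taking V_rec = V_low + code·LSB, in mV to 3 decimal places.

Step size: 10 V ÷ 2^12 = 2.441 mV.
(-4.35110 − (−5))/0.00244141 = 265.7894; round gives code 266.
Reconstructed: -4.3505859 V.
Error = -4.35110 − (−4.3505859) = -0.000514062 V = -0.514 mV.

-0.514 mV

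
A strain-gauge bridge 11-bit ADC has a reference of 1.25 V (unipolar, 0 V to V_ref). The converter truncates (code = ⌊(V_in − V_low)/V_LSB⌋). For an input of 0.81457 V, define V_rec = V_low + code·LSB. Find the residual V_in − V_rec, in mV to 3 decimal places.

0.361 mV

LSB = 1.25/2^11 = 0.610 mV.
(0.81457 − 0)/0.000610352 = 1334.5915; ⌊·⌋ gives code 1334.
V_rec = 0 + 1334·0.000610352 = 0.81420898 V.
Error = 0.81457 − 0.81420898 = 0.000361016 V = 0.361 mV.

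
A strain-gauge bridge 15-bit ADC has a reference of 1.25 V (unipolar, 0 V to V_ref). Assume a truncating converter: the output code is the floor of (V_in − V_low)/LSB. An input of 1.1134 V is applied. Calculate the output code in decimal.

LSB = 1.25 V / 32768 = 38.15 µV.
Input sits at 29187.113 steps above V_low.
Floor → code 29187.

code 29187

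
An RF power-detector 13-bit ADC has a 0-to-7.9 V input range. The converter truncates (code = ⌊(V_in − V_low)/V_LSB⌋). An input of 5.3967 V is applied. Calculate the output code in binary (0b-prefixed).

code 0b1010111011100 (decimal 5596)

With 8192 levels over 7.9 V, one step is 0.964 mV.
(V_in − V_low)/LSB = (5.3967 − 0) / 0.000964355 = 5596.173.
So the output code is 5596.
In binary (0b-prefixed): 0b1010111011100.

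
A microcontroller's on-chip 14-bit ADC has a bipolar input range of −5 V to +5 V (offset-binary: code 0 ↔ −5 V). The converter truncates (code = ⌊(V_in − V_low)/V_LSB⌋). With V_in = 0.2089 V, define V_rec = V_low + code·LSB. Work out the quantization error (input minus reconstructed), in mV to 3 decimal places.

One LSB is 10 V / 16384 = 0.610 mV.
(0.2089 − (−5))/0.000610352 = 8534.2618; ⌊·⌋ gives code 8534.
Reconstructed: 0.20874023 V.
Difference: 0.000159766 V → 0.160 mV.

0.160 mV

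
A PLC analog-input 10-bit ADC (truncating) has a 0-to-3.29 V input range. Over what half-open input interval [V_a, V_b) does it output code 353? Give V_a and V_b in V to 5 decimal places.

[1.13415 V, 1.13736 V)

LSB = 3.29/2^10 = 3.213 mV.
V_a = V_low + 353·LSB = 1.13415 V; V_b = V_low + 354·LSB = 1.13736 V.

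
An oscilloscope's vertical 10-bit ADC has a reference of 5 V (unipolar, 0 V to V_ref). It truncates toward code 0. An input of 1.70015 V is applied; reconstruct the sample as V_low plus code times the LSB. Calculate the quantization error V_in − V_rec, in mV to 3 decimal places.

0.931 mV

Step size: 5 V ÷ 2^10 = 4.883 mV.
(1.70015 − 0)/0.00488281 = 348.1907; ⌊·⌋ gives code 348.
V_rec = 0 + 348·0.00488281 = 1.6992188 V.
Difference: 0.00093125 V → 0.931 mV.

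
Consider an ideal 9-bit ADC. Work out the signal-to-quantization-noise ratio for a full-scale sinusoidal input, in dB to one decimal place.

SNR ≈ 6.02·N + 1.76 dB = 6.02·9 + 1.76 = 55.94 dB.

55.9 dB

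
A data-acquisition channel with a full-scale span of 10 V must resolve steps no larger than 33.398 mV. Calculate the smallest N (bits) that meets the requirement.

9 bits

Number of steps required ≥ 10 V / 33.398 mV = 299.42.
Need 2^N ≥ 299.42; 2^8 = 256, 2^9 = 512.
Minimum N = 9.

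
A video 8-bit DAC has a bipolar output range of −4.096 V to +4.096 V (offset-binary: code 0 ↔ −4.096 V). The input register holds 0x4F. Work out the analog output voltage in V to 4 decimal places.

-1.5680 V

LSB = 8.192 V / 2^8 = 32.000 mV.
Code 0x4F = 79 decimal.
V_out = (−4.096) + 79 × 0.032 V = -1.568 V.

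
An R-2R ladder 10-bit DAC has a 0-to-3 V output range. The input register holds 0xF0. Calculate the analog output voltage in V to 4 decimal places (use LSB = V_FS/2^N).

LSB = 3 V / 2^10 = 2.930 mV.
Code 0xF0 = 240 decimal.
V_out = 0 + 240 × 0.00292969 V = 0.703125 V.

0.7031 V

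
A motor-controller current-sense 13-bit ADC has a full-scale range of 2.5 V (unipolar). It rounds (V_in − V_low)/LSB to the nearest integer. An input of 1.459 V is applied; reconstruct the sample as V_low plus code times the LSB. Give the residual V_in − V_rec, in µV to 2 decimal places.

-45.41 µV

LSB = 2.5/2^13 = 305.18 µV.
Scaled input = 4780.8512 LSBs, so code = 4781.
Code 4781 maps back to 0 + 4781×0.000305176 V = 1.4590454 V.
Error = 1.459 − 1.4590454 = -4.54102e-05 V = -45.41 µV.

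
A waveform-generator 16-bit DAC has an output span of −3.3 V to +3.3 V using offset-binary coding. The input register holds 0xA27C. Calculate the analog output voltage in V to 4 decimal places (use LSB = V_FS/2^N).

LSB = 6.6 V / 2^16 = 100.71 µV.
Code 0xA27C = 41596 decimal.
V_out = (−3.3) + 41596 × 0.000100708 V = 0.88905 V.

0.8891 V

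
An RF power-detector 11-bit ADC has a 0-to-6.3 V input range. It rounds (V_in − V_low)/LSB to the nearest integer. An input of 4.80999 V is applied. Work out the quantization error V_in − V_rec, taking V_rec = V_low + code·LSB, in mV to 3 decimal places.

LSB = 6.3/2^11 = 3.076 mV.
Scaled input = 1563.6285 LSBs, so code = 1564.
Reconstructed: 4.8111328 V.
Difference: -0.00114281 V → -1.143 mV.

-1.143 mV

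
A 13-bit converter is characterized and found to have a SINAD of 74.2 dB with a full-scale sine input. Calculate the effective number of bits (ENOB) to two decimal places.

ENOB = (SINAD − 1.76) / 6.02 = (74.2 − 1.76)/6.02 = 12.033.

12.03 bits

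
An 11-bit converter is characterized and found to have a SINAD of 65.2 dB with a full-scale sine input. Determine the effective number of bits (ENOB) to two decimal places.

ENOB = (SINAD − 1.76) / 6.02 = (65.2 − 1.76)/6.02 = 10.538.

10.54 bits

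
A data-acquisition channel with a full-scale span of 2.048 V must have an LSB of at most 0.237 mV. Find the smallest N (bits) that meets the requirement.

Number of steps required ≥ 2.048 V / 0.237 mV = 8641.35.
Need 2^N ≥ 8641.35; 2^13 = 8192, 2^14 = 16384.
Minimum N = 14.

14 bits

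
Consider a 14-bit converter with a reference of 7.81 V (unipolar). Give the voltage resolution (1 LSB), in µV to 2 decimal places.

476.68 µV

Full-scale span = 7.81 V.
LSB = 7.81 / 2^14 = 7.81 / 16384 = 0.000476685 V = 476.68 µV.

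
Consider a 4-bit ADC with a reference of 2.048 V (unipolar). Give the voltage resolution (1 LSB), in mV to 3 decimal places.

128.000 mV

Full-scale span = 2.048 V.
LSB = 2.048 / 2^4 = 2.048 / 16 = 0.128 V = 128.000 mV.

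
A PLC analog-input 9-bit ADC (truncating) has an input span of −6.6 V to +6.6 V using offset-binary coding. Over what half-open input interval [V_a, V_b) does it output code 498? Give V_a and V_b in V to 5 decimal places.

[6.23906 V, 6.26484 V)

LSB = 13.2/2^9 = 25.781 mV.
V_a = V_low + 498·LSB = 6.23906 V; V_b = V_low + 499·LSB = 6.26484 V.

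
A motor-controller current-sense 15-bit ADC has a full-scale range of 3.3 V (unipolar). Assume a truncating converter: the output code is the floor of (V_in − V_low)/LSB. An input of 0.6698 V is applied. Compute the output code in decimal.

Full-scale span = 3.3 V; LSB = 3.3/2^15 = 100.71 µV.
(0.6698 − 0) / 0.000100708 = 6650.911 LSBs.
Floor → code 6650.

code 6650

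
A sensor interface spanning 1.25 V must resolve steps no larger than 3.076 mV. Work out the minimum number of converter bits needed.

Number of steps required ≥ 1.25 V / 3.076 mV = 406.37.
Need 2^N ≥ 406.37; 2^8 = 256, 2^9 = 512.
Minimum N = 9.

9 bits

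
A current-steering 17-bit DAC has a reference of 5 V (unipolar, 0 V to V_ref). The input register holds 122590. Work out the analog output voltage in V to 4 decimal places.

LSB = 5 V / 2^17 = 38.15 µV.
V_out = 0 + 122590 × 3.8147e-05 V = 4.67644 V.

4.6764 V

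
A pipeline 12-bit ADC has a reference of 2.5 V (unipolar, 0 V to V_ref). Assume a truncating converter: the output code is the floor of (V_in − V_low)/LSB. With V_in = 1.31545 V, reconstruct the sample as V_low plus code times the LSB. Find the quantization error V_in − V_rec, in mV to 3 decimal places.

0.142 mV

LSB = 2.5/2^12 = 0.610 mV.
(V_in − V_low)/LSB = (1.31545 − 0)/0.000610352 = 2155.2333 → code 2155 (floor).
Code 2155 maps back to 0 + 2155×0.000610352 V = 1.3153076 V.
Error = 1.31545 − 1.3153076 = 0.000142383 V = 0.142 mV.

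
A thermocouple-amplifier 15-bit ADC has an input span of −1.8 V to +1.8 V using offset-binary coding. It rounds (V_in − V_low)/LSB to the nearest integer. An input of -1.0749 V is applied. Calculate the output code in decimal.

LSB = 3.6 V / 32768 = 109.86 µV.
(V_in − V_low)/LSB = (-1.0749 − (−1.8)) / 0.000109863 = 6600.021.
Round → code 6600.

code 6600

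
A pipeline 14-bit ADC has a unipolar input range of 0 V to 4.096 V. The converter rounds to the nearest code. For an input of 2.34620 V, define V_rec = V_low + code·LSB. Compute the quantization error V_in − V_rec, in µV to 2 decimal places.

Step size: 4.096 V ÷ 2^14 = 250.00 µV.
Scaled input = 9384.8000 LSBs, so code = 9385.
Code 9385 maps back to 0 + 9385×0.00025 V = 2.34625 V.
Error = 2.34620 − 2.34625 = -5e-05 V = -50.00 µV.

-50.00 µV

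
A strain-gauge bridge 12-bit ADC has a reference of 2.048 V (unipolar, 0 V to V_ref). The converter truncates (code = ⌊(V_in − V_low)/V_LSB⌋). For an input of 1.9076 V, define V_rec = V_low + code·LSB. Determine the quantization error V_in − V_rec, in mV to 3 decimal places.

0.100 mV

LSB = 2.048/2^12 = 0.500 mV.
(1.9076 − 0)/0.0005 = 3815.2000; ⌊·⌋ gives code 3815.
V_rec = 0 + 3815·0.0005 = 1.9075 V.
Error = 1.9076 − 1.9075 = 0.0001 V = 0.100 mV.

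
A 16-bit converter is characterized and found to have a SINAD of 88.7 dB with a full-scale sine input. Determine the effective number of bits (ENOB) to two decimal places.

ENOB = (SINAD − 1.76) / 6.02 = (88.7 − 1.76)/6.02 = 14.442.

14.44 bits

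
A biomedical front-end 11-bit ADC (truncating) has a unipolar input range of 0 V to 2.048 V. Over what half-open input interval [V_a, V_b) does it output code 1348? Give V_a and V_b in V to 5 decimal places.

[1.34800 V, 1.34900 V)

LSB = 2.048/2^11 = 1.000 mV.
V_a = V_low + 1348·LSB = 1.348 V; V_b = V_low + 1349·LSB = 1.349 V.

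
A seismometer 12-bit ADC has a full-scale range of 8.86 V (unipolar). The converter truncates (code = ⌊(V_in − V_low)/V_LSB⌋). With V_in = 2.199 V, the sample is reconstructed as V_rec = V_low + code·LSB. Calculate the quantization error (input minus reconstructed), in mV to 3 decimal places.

1.305 mV

Step size: 8.86 V ÷ 2^12 = 2.163 mV.
(V_in − V_low)/LSB = (2.199 − 0)/0.00216309 = 1016.6032 → code 1016 (floor).
Code 1016 maps back to 0 + 1016×0.00216309 V = 2.1976953 V.
V_in − V_rec = 0.00130469 V = 1.305 mV.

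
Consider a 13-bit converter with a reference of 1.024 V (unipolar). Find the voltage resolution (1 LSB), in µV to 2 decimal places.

125.00 µV

Full-scale span = 1.024 V.
LSB = 1.024 / 2^13 = 1.024 / 8192 = 0.000125 V = 125.00 µV.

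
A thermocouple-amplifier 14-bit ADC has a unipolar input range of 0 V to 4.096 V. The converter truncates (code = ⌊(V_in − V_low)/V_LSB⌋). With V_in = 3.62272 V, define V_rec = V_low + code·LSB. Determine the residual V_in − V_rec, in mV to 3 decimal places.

Step size: 4.096 V ÷ 2^14 = 250.00 µV.
(3.62272 − 0)/0.00025 = 14490.8800; ⌊·⌋ gives code 14490.
Reconstructed: 3.6225 V.
Error = 3.62272 − 3.6225 = 0.00022 V = 0.220 mV.

0.220 mV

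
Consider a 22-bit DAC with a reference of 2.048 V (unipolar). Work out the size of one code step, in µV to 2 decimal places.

Full-scale span = 2.048 V.
LSB = 2.048 / 2^22 = 2.048 / 4194304 = 4.88281e-07 V = 0.49 µV.

0.49 µV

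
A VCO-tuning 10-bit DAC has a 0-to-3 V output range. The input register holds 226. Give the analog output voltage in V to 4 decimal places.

0.6621 V

LSB = 3 V / 2^10 = 2.930 mV.
V_out = 0 + 226 × 0.00292969 V = 0.662109 V.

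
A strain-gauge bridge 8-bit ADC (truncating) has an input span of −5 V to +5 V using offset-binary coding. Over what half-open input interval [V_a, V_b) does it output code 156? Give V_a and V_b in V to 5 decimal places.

LSB = 10/2^8 = 39.062 mV.
V_a = V_low + 156·LSB = 1.09375 V; V_b = V_low + 157·LSB = 1.13281 V.

[1.09375 V, 1.13281 V)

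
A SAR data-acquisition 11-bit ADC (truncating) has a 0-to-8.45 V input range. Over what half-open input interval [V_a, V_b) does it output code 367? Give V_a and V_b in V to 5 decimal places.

LSB = 8.45/2^11 = 4.126 mV.
V_a = V_low + 367·LSB = 1.51423 V; V_b = V_low + 368·LSB = 1.51836 V.

[1.51423 V, 1.51836 V)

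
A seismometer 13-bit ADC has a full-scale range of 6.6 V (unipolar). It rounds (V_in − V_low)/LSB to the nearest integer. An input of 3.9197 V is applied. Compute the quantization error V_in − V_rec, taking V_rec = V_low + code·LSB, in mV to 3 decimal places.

LSB = 6.6/2^13 = 0.806 mV.
(V_in − V_low)/LSB = (3.9197 − 0)/0.000805664 = 4865.1792 → code 4865 (round).
Code 4865 maps back to 0 + 4865×0.000805664 V = 3.9195557 V.
V_in − V_rec = 0.000144336 V = 0.144 mV.

0.144 mV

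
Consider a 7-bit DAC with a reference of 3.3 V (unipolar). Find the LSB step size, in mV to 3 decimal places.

Full-scale span = 3.3 V.
LSB = 3.3 / 2^7 = 3.3 / 128 = 0.0257812 V = 25.781 mV.

25.781 mV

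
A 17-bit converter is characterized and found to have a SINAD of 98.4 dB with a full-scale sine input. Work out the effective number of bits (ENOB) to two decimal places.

16.05 bits

ENOB = (SINAD − 1.76) / 6.02 = (98.4 − 1.76)/6.02 = 16.053.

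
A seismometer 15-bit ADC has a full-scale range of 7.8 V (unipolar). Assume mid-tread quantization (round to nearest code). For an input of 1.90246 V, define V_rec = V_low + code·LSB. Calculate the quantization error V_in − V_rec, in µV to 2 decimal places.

Step size: 7.8 V ÷ 2^15 = 238.04 µV.
(1.90246 − 0)/0.000238037 = 7992.2832; round gives code 7992.
V_rec = 0 + 7992·0.000238037 = 1.9023926 V.
V_in − V_rec = 6.74219e-05 V = 67.42 µV.

67.42 µV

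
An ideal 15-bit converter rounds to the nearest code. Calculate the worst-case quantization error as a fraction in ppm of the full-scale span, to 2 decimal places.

Rounding → worst-case error = ½ LSB = V_FS/2^16, so 1e+06/65536 = 15.2588 ppm of full scale.

15.26 ppm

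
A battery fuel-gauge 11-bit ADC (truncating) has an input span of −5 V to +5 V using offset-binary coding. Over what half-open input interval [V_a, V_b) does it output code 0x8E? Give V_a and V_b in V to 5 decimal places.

[-4.30664 V, -4.30176 V)

LSB = 10/2^11 = 4.883 mV.
Code 0x8E = 142 decimal.
V_a = V_low + 142·LSB = -4.30664 V; V_b = V_low + 143·LSB = -4.30176 V.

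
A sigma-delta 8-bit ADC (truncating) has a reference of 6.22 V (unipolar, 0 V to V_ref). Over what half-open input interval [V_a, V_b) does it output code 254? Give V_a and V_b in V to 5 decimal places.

[6.17141 V, 6.19570 V)

LSB = 6.22/2^8 = 24.297 mV.
V_a = V_low + 254·LSB = 6.17141 V; V_b = V_low + 255·LSB = 6.1957 V.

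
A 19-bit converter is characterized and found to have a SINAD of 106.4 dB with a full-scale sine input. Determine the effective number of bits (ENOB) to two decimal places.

17.38 bits

ENOB = (SINAD − 1.76) / 6.02 = (106.4 − 1.76)/6.02 = 17.382.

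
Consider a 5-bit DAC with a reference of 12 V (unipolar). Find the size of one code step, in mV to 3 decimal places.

Full-scale span = 12 V.
LSB = 12 / 2^5 = 12 / 32 = 0.375 V = 375.000 mV.

375.000 mV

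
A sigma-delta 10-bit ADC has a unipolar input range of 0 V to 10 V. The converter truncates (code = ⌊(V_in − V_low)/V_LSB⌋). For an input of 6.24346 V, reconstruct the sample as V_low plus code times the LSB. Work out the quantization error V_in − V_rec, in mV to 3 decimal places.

LSB = 10/2^10 = 9.766 mV.
(6.24346 − 0)/0.00976562 = 639.3303; ⌊·⌋ gives code 639.
Code 639 maps back to 0 + 639×0.00976562 V = 6.2402344 V.
Difference: 0.00322563 V → 3.226 mV.

3.226 mV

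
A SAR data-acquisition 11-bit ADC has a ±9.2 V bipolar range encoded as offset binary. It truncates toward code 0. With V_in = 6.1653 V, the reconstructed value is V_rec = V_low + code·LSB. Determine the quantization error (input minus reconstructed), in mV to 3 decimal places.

2.019 mV

Step size: 18.4 V ÷ 2^11 = 8.984 mV.
(6.1653 − (−9.2))/0.00898437 = 1710.2247; ⌊·⌋ gives code 1710.
Reconstructed: 6.1632812 V.
Error = 6.1653 − 6.1632812 = 0.00201875 V = 2.019 mV.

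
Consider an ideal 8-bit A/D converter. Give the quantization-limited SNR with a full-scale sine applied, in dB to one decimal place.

49.9 dB

SNR ≈ 6.02·N + 1.76 dB = 6.02·8 + 1.76 = 49.92 dB.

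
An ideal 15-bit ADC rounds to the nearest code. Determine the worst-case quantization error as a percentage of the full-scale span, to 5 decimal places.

0.00153 %

Rounding → worst-case error = ½ LSB = V_FS/2^16, so 100/65536 = 0.00152588 % of full scale.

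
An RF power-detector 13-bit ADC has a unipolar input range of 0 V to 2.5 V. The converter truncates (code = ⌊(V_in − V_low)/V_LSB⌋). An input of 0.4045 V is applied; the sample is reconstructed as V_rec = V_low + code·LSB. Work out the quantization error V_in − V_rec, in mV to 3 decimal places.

LSB = 2.5/2^13 = 305.18 µV.
(0.4045 − 0)/0.000305176 = 1325.4656; ⌊·⌋ gives code 1325.
Code 1325 maps back to 0 + 1325×0.000305176 V = 0.40435791 V.
Error = 0.4045 − 0.40435791 = 0.00014209 V = 0.142 mV.

0.142 mV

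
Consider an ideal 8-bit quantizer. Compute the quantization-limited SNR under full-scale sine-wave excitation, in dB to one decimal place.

SNR ≈ 6.02·N + 1.76 dB = 6.02·8 + 1.76 = 49.92 dB.

49.9 dB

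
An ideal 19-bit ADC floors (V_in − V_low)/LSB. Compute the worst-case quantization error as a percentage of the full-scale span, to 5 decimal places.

Truncating → worst-case error = 1 LSB = V_FS/2^19, so 100/524288 = 0.000190735 % of full scale.

0.00019 %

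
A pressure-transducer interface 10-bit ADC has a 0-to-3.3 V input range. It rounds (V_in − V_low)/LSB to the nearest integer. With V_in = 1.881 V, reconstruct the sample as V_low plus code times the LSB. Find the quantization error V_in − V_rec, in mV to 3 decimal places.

-1.031 mV

Step size: 3.3 V ÷ 2^10 = 3.223 mV.
(V_in − V_low)/LSB = (1.881 − 0)/0.00322266 = 583.6800 → code 584 (round).
Code 584 maps back to 0 + 584×0.00322266 V = 1.8820313 V.
V_in − V_rec = -0.00103125 V = -1.031 mV.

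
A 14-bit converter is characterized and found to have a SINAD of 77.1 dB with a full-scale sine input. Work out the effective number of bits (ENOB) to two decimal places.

ENOB = (SINAD − 1.76) / 6.02 = (77.1 − 1.76)/6.02 = 12.515.

12.51 bits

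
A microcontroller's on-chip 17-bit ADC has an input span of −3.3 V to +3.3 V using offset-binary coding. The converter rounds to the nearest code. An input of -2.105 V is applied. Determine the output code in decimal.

LSB = 6.6 V / 131072 = 50.35 µV.
Input sits at 23731.976 steps above V_low.
round(23731.976) = 23732.

code 23732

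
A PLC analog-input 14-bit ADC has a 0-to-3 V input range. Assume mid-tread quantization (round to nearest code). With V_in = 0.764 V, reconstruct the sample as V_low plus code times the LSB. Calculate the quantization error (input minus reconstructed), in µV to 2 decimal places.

83.98 µV

Step size: 3 V ÷ 2^14 = 183.11 µV.
Scaled input = 4172.4587 LSBs, so code = 4172.
V_rec = 0 + 4172·0.000183105 = 0.76391602 V.
Difference: 8.39844e-05 V → 83.98 µV.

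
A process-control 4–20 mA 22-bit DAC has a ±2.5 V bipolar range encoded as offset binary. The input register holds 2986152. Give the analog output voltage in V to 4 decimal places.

LSB = 5 V / 2^22 = 1.19 µV.
V_out = (−2.5) + 2986152 × 1.19209e-06 V = 1.05977 V.

1.0598 V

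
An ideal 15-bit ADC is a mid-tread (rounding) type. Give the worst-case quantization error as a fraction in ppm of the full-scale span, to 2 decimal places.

Rounding → worst-case error = ½ LSB = V_FS/2^16, so 1e+06/65536 = 15.2588 ppm of full scale.

15.26 ppm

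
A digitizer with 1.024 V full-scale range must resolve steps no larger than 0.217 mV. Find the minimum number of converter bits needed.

Number of steps required ≥ 1.024 V / 0.217 mV = 4718.89.
Need 2^N ≥ 4718.89; 2^12 = 4096, 2^13 = 8192.
Minimum N = 13.

13 bits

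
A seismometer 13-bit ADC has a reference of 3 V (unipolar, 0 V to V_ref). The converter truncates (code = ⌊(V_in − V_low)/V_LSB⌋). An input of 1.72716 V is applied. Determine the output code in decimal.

code 4716

Full-scale span = 3 V; LSB = 3/2^13 = 366.21 µV.
(V_in − V_low)/LSB = (1.72716 − 0) / 0.000366211 = 4716.298.
So the output code is 4716.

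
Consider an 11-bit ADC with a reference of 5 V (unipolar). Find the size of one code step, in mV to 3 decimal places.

Full-scale span = 5 V.
LSB = 5 / 2^11 = 5 / 2048 = 0.00244141 V = 2.441 mV.

2.441 mV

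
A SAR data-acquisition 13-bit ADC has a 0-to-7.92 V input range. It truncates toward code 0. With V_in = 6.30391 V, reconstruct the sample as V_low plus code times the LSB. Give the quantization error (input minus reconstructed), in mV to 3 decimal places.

0.394 mV

One LSB is 7.92 V / 8192 = 0.967 mV.
(V_in − V_low)/LSB = (6.30391 − 0)/0.000966797 = 6520.4079 → code 6520 (floor).
V_rec = 0 + 6520·0.000966797 = 6.3035156 V.
Error = 6.30391 − 6.3035156 = 0.000394375 V = 0.394 mV.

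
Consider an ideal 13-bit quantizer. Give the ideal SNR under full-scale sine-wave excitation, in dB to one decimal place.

80.0 dB

SNR ≈ 6.02·N + 1.76 dB = 6.02·13 + 1.76 = 80.02 dB.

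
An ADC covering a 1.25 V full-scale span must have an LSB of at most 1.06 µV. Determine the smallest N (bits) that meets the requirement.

Number of steps required ≥ 1.25 V / 1.06 µV = 1179245.28.
Need 2^N ≥ 1179245.28; 2^20 = 1048576, 2^21 = 2097152.
Minimum N = 21.

21 bits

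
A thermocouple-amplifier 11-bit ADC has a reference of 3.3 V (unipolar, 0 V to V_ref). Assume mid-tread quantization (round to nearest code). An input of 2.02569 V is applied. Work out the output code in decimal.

code 1257

With 2048 levels over 3.3 V, one step is 1.611 mV.
Input sits at 1257.155 steps above V_low.
So the output code is 1257.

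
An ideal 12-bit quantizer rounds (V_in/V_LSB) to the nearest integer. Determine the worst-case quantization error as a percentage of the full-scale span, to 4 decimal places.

Rounding → worst-case error = ½ LSB = V_FS/2^13, so 100/8192 = 0.012207 % of full scale.

0.0122 %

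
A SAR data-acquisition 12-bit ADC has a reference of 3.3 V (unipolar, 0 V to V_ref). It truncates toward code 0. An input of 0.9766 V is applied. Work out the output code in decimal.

Full-scale span = 3.3 V; LSB = 3.3/2^12 = 0.806 mV.
(0.9766 − 0) / 0.000805664 = 1212.168 LSBs.
So the output code is 1212.

code 1212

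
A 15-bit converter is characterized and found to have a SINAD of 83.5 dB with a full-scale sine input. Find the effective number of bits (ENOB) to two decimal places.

13.58 bits

ENOB = (SINAD − 1.76) / 6.02 = (83.5 − 1.76)/6.02 = 13.578.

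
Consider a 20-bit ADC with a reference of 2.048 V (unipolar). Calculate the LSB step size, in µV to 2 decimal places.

1.95 µV

Full-scale span = 2.048 V.
LSB = 2.048 / 2^20 = 2.048 / 1048576 = 1.95313e-06 V = 1.95 µV.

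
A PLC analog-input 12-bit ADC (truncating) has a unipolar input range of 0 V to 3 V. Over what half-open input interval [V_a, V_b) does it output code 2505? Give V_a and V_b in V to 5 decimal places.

LSB = 3/2^12 = 0.732 mV.
V_a = V_low + 2505·LSB = 1.83472 V; V_b = V_low + 2506·LSB = 1.83545 V.

[1.83472 V, 1.83545 V)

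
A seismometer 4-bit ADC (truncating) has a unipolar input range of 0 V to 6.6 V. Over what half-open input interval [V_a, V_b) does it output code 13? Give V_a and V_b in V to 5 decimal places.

[5.36250 V, 5.77500 V)

LSB = 6.6/2^4 = 412.500 mV.
V_a = V_low + 13·LSB = 5.3625 V; V_b = V_low + 14·LSB = 5.775 V.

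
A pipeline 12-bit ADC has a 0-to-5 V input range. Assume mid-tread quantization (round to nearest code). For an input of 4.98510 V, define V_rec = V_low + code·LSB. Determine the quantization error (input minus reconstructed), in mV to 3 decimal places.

LSB = 5/2^12 = 1.221 mV.
(V_in − V_low)/LSB = (4.98510 − 0)/0.0012207 = 4083.7939 → code 4084 (round).
Reconstructed: 4.9853516 V.
Error = 4.98510 − 4.9853516 = -0.000251562 V = -0.252 mV.

-0.252 mV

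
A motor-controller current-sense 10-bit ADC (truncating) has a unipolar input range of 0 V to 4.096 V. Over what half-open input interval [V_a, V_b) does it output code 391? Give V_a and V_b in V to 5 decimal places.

LSB = 4.096/2^10 = 4.000 mV.
V_a = V_low + 391·LSB = 1.564 V; V_b = V_low + 392·LSB = 1.568 V.

[1.56400 V, 1.56800 V)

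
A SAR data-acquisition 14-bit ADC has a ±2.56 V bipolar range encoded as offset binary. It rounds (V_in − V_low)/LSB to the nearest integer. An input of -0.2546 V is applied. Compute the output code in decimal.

Full-scale span = 5.12 V; LSB = 5.12/2^14 = 312.50 µV.
(-0.2546 − (−2.56)) / 0.0003125 = 7377.280 LSBs.
round(7377.280) = 7377.

code 7377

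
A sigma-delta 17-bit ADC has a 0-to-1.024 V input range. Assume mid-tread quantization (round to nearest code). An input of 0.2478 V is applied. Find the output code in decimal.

code 31718

Full-scale span = 1.024 V; LSB = 1.024/2^17 = 7.81 µV.
(V_in − V_low)/LSB = (0.2478 − 0) / 7.8125e-06 = 31718.400.
So the output code is 31718.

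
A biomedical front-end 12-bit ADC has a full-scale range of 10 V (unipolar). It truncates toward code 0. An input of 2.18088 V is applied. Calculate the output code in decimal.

code 893

With 4096 levels over 10 V, one step is 2.441 mV.
(2.18088 − 0) / 0.00244141 = 893.288 LSBs.
⌊·⌋(893.288) = 893.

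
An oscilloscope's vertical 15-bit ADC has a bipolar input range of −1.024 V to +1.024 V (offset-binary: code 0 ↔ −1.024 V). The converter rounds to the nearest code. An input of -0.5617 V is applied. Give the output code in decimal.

code 7397

With 32768 levels over 2.048 V, one step is 62.50 µV.
(V_in − V_low)/LSB = (-0.5617 − (−1.024)) / 6.25e-05 = 7396.800.
round(7396.800) = 7397.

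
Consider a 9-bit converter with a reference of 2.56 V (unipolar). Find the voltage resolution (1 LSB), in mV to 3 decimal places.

5.000 mV

Full-scale span = 2.56 V.
LSB = 2.56 / 2^9 = 2.56 / 512 = 0.005 V = 5.000 mV.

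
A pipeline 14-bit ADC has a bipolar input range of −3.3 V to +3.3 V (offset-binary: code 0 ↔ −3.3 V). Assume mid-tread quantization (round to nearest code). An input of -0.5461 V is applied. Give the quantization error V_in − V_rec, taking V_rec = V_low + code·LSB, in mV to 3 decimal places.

0.140 mV

Step size: 6.6 V ÷ 2^14 = 402.83 µV.
(V_in − V_low)/LSB = (-0.5461 − (−3.3))/0.000402832 = 6836.3481 → code 6836 (round).
Reconstructed: -0.54624023 V.
Error = -0.5461 − (−0.54624023) = 0.000140234 V = 0.140 mV.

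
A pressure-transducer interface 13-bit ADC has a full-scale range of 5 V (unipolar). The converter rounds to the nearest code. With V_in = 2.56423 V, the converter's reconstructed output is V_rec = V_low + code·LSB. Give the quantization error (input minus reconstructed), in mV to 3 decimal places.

One LSB is 5 V / 8192 = 0.610 mV.
(V_in − V_low)/LSB = (2.56423 − 0)/0.000610352 = 4201.2344 → code 4201 (round).
V_rec = 0 + 4201·0.000610352 = 2.5640869 V.
V_in − V_rec = 0.000143086 V = 0.143 mV.

0.143 mV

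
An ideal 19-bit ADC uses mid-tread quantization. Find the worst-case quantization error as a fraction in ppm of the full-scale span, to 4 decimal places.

Rounding → worst-case error = ½ LSB = V_FS/2^20, so 1e+06/1048576 = 0.953674 ppm of full scale.

0.9537 ppm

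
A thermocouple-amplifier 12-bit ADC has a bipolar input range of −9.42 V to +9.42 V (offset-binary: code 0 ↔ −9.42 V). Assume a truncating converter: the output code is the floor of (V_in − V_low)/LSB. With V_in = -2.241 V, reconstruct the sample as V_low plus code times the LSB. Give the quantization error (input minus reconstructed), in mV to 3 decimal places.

LSB = 18.84/2^12 = 4.600 mV.
(V_in − V_low)/LSB = (-2.241 − (−9.42))/0.00459961 = 1560.7847 → code 1560 (floor).
Code 1560 maps back to (−9.42) + 1560×0.00459961 V = -2.2446094 V.
Error = -2.241 − (−2.2446094) = 0.00360938 V = 3.609 mV.

3.609 mV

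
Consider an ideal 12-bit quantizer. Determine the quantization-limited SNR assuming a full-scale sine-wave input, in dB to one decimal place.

74.0 dB

SNR ≈ 6.02·N + 1.76 dB = 6.02·12 + 1.76 = 74.00 dB.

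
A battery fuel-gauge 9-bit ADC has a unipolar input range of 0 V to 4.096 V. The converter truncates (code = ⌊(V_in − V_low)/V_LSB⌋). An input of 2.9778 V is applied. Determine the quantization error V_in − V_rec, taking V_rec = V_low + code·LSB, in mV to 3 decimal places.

One LSB is 4.096 V / 512 = 8.000 mV.
Scaled input = 372.2250 LSBs, so code = 372.
V_rec = 0 + 372·0.008 = 2.976 V.
V_in − V_rec = 0.0018 V = 1.800 mV.

1.800 mV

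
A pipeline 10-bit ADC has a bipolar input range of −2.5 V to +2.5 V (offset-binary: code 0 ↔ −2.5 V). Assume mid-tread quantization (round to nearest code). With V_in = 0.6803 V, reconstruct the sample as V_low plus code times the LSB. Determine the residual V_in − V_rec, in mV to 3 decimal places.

LSB = 5/2^10 = 4.883 mV.
(V_in − V_low)/LSB = (0.6803 − (−2.5))/0.00488281 = 651.3254 → code 651 (round).
Reconstructed: 0.67871094 V.
Error = 0.6803 − 0.67871094 = 0.00158906 V = 1.589 mV.

1.589 mV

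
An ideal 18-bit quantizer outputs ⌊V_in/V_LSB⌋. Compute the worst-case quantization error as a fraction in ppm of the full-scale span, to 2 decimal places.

Truncating → worst-case error = 1 LSB = V_FS/2^18, so 1e+06/262144 = 3.8147 ppm of full scale.

3.81 ppm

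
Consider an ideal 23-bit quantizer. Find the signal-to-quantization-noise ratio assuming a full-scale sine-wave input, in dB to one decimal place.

140.2 dB

SNR ≈ 6.02·N + 1.76 dB = 6.02·23 + 1.76 = 140.22 dB.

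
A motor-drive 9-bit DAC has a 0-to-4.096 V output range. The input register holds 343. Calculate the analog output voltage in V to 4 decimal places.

2.7440 V

LSB = 4.096 V / 2^9 = 8.000 mV.
V_out = 0 + 343 × 0.008 V = 2.744 V.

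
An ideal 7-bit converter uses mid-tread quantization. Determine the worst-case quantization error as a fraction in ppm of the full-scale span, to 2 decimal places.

3906.25 ppm

Rounding → worst-case error = ½ LSB = V_FS/2^8, so 1e+06/256 = 3906.25 ppm of full scale.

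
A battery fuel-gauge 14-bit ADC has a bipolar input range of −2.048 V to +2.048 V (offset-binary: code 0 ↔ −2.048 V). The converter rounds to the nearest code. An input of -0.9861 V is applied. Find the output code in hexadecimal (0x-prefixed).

code 0x1098 (decimal 4248)

LSB = 4.096 V / 16384 = 250.00 µV.
(-0.9861 − (−2.048)) / 0.00025 = 4247.600 LSBs.
round(4247.600) = 4248.
In hexadecimal (0x-prefixed): 0x1098.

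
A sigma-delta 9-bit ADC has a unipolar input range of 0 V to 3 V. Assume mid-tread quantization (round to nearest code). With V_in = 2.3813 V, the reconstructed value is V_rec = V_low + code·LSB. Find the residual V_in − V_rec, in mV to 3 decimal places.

2.394 mV

One LSB is 3 V / 512 = 5.859 mV.
(2.3813 − 0)/0.00585938 = 406.4085; round gives code 406.
V_rec = 0 + 406·0.00585938 = 2.3789062 V.
Error = 2.3813 − 2.3789062 = 0.00239375 V = 2.394 mV.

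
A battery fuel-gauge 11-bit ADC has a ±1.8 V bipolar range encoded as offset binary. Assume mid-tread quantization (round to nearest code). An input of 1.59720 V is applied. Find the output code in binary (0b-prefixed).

LSB = 3.6 V / 2048 = 1.758 mV.
(1.59720 − (−1.8)) / 0.00175781 = 1932.629 LSBs.
So the output code is 1933.
In binary (0b-prefixed): 0b11110001101.

code 0b11110001101 (decimal 1933)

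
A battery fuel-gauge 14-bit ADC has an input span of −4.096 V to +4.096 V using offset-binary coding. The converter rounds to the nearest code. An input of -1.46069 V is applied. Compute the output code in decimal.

code 5271

LSB = 8.192 V / 16384 = 0.500 mV.
(V_in − V_low)/LSB = (-1.46069 − (−4.096)) / 0.0005 = 5270.620.
So the output code is 5271.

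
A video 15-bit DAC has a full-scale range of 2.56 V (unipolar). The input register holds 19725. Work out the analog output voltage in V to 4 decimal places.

LSB = 2.56 V / 2^15 = 78.12 µV.
V_out = 0 + 19725 × 7.8125e-05 V = 1.54102 V.

1.5410 V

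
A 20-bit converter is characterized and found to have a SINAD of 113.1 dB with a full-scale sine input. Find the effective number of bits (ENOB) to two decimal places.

ENOB = (SINAD − 1.76) / 6.02 = (113.1 − 1.76)/6.02 = 18.495.

18.50 bits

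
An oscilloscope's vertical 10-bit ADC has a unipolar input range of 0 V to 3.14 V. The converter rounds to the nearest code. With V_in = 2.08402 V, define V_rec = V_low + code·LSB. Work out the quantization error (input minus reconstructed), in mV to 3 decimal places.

One LSB is 3.14 V / 1024 = 3.066 mV.
(V_in − V_low)/LSB = (2.08402 − 0)/0.00306641 = 679.6295 → code 680 (round).
V_rec = 0 + 680·0.00306641 = 2.0851562 V.
V_in − V_rec = -0.00113625 V = -1.136 mV.

-1.136 mV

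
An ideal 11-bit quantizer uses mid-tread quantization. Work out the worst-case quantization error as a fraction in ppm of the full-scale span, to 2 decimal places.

Rounding → worst-case error = ½ LSB = V_FS/2^12, so 1e+06/4096 = 244.141 ppm of full scale.

244.14 ppm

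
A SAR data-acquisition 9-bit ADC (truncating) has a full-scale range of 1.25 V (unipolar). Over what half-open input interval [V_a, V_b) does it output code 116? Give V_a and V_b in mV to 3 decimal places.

LSB = 1.25/2^9 = 2.441 mV.
V_a = V_low + 116·LSB = 0.283203 V; V_b = V_low + 117·LSB = 0.285645 V.

[283.203 mV, 285.645 mV)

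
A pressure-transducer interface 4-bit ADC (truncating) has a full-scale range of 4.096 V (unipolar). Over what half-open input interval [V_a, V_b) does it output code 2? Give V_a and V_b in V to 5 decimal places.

LSB = 4.096/2^4 = 256.000 mV.
V_a = V_low + 2·LSB = 0.512 V; V_b = V_low + 3·LSB = 0.768 V.

[0.51200 V, 0.76800 V)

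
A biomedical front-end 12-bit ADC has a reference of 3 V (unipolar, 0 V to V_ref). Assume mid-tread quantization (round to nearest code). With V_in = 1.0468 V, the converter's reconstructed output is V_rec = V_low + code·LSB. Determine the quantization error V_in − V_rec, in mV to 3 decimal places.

One LSB is 3 V / 4096 = 0.732 mV.
(V_in − V_low)/LSB = (1.0468 − 0)/0.000732422 = 1429.2309 → code 1429 (round).
V_rec = 0 + 1429·0.000732422 = 1.0466309 V.
Difference: 0.000169141 V → 0.169 mV.

0.169 mV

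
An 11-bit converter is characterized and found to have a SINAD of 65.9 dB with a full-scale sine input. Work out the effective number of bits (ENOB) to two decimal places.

ENOB = (SINAD − 1.76) / 6.02 = (65.9 − 1.76)/6.02 = 10.654.

10.65 bits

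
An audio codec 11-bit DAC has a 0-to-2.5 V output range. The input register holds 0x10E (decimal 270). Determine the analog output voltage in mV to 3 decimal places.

329.590 mV

LSB = 2.5 V / 2^11 = 1.221 mV.
Code 0x10E = 270 decimal.
V_out = 0 + 270 × 0.0012207 V = 0.32959 V.
= 329.590 mV.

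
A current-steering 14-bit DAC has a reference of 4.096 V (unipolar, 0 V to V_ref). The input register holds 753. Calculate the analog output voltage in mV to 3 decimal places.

188.250 mV

LSB = 4.096 V / 2^14 = 250.00 µV.
V_out = 0 + 753 × 0.00025 V = 0.18825 V.
= 188.250 mV.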